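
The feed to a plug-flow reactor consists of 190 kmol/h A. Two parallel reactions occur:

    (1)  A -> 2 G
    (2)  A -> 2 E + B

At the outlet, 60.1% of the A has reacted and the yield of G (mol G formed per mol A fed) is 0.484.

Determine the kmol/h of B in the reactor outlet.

Yield of G: 2ξ₁ / 190 = 0.484 → ξ₁ = 45.98 kmol/h.
Conversion of A: 1ξ₁ + 1ξ₂ = 0.601 × 190 = 114.2 → ξ₂ = 68.21 kmol/h.
Outlet amounts (n = n₀ + Σ ν·ξ):
  A: 190 − 1(45.98) − 1(68.21) = 75.81
  G: 0 + 2(45.98) = 91.96
  E: 0 + 2(68.21) = 136.4
  B: 0 + 1(68.21) = 68.21

68.2 kmol/h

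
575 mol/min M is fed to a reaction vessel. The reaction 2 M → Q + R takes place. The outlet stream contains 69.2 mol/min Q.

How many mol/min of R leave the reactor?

69.2 mol/min

For Q: n = n₀ + 1ξ → 69.2 = 0 + 1ξ, giving ξ = 69.2 mol/min.
Outlet amounts (n = n₀ + ν ξ):
  M: 575 − 2(69.2) = 436.6
  Q: 0 + 1(69.2) = 69.2
  R: 0 + 1(69.2) = 69.2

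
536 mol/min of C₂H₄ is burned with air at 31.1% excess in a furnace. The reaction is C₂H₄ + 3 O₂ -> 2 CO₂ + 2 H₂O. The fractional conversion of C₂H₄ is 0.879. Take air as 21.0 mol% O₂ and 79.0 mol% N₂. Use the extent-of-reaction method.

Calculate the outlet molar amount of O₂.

Stoichiometric O₂ = 3 × 536 = 1608 mol/min; O₂ fed = 1608 × 1.311 = 2108 mol/min.
N₂ fed = 2108 × 79/21 = 7930 mol/min.
Fuel reacted = 0.879 × 536 → ξ = 471.1 mol/min.
Outlet (n = n₀ + ν ξ):
  C₂H₄: 536 − 1(471.1) = 64.86
  O₂: 2108 − 3(471.1) = 694.7
  N₂: 7930 (inert)
  CO₂: 0 + 2(471.1) = 942.3
  H₂O: 0 + 2(471.1) = 942.3

695 mol/min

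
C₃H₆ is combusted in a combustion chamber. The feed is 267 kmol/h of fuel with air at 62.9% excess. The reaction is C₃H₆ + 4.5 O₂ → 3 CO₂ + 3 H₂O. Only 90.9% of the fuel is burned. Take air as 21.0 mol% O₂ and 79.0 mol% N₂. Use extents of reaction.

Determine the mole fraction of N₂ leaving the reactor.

Stoichiometric O₂ = 4.5 × 267 = 1202 kmol/h; O₂ fed = 1202 × 1.629 = 1957 kmol/h.
N₂ fed = 1957 × 79/21 = 7363 kmol/h.
Fuel reacted = 0.909 × 267 → ξ = 242.7 kmol/h.
Outlet (n = n₀ + ν ξ):
  C₃H₆: 267 − 1(242.7) = 24.3
  O₂: 1957 − 4.5(242.7) = 865.1
  N₂: 7363 (inert)
  CO₂: 0 + 3(242.7) = 728.1
  H₂O: 0 + 3(242.7) = 728.1
Total out = 9709 kmol/h; y_N₂ = 7363 / 9709 = 0.7584.

0.758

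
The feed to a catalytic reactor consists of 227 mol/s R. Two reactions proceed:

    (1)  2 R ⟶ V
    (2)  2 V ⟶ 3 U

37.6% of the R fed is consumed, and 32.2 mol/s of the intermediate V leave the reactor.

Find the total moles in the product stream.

Conversion of R: R consumed = 2ξ₁ = 0.376 × 227 → ξ₁ = 42.68 mol/s.
V balance: n_V = 0 + 1ξ₁ − 2ξ₂ = 32.2 → ξ₂ = (1·42.68 − 32.2)/2 = 5.238 mol/s.
Outlet amounts (n = n₀ + Σ ν·ξ):
  R: 227 − 2(42.68) = 141.6
  V: 0 + 1(42.68) − 2(5.238) = 32.2
  U: 0 + 3(5.238) = 15.71
Total out = 141.6 + 32.2 + 15.71 = 189.6 mol/s.

190 mol/s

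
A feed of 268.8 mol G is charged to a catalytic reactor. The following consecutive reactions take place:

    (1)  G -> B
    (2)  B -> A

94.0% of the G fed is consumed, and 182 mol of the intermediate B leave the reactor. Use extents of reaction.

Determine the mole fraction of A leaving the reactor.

0.263

Conversion of G: G consumed = 1ξ₁ = 0.94 × 268.8 → ξ₁ = 252.7 mol.
B balance: n_B = 0 + 1ξ₁ − 1ξ₂ = 182 → ξ₂ = (1·252.7 − 182)/1 = 70.67 mol.
Outlet amounts (n = n₀ + Σ ν·ξ):
  G: 268.8 − 1(252.7) = 16.13
  B: 0 + 1(252.7) − 1(70.67) = 182
  A: 0 + 1(70.67) = 70.67
Total out = 268.8 mol; y_A = 70.67 / 268.8 = 0.2629.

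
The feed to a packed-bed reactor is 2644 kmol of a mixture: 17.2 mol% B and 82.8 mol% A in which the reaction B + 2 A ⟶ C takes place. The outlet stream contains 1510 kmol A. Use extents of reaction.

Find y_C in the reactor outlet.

0.173

For A: n = n₀ − 2ξ → 1510 = 2189 − 2ξ, giving ξ = 339.6 kmol.
Outlet amounts (n = n₀ + ν ξ):
  B: 454.8 − 1(339.6) = 115.2
  A: 2189 − 2(339.6) = 1510
  C: 0 + 1(339.6) = 339.6
Total out = 1965 kmol; y_C = 339.6 / 1965 = 0.1729.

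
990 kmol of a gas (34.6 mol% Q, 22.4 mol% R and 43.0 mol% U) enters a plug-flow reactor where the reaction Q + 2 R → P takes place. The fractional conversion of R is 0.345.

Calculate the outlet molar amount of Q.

304 kmol

R reacted = 0.345 × 221.8 = 76.51 kmol; ν_R = −2, so ξ = 76.51/2 = 38.25 kmol.
Outlet amounts (n = n₀ + ν ξ):
  Q: 342.5 − 1(38.25) = 304.3
  R: 221.8 − 2(38.25) = 145.3
  P: 0 + 1(38.25) = 38.25
  U: 425.7 (inert)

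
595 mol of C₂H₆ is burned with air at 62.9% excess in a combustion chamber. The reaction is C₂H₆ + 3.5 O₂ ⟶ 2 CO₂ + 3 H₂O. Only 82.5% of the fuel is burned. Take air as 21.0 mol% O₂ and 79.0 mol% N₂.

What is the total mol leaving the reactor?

17000 mol

Stoichiometric O₂ = 3.5 × 595 = 2082 mol; O₂ fed = 2082 × 1.629 = 3392 mol.
N₂ fed = 3392 × 79/21 = 12760 mol.
Fuel reacted = 0.825 × 595 → ξ = 490.9 mol.
Outlet (n = n₀ + ν ξ):
  C₂H₆: 595 − 1(490.9) = 104.1
  O₂: 3392 − 3.5(490.9) = 1674
  N₂: 12760 (inert)
  CO₂: 0 + 2(490.9) = 981.8
  H₂O: 0 + 3(490.9) = 1473
Total out = 104.1 + 1674 + 12760 + 981.8 + 1473 = 16990 mol.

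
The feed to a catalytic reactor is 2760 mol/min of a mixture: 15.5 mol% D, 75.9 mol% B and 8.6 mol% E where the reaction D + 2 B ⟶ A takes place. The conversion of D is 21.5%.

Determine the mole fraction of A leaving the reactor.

D reacted = 0.215 × 427.8 = 91.98 mol/min; ν_D = −1, so ξ = 91.98/1 = 91.98 mol/min.
Outlet amounts (n = n₀ + ν ξ):
  D: 427.8 − 1(91.98) = 335.8
  B: 2095 − 2(91.98) = 1911
  A: 0 + 1(91.98) = 91.98
  E: 237.4 (inert)
Total out = 2576 mol/min; y_A = 91.98 / 2576 = 0.0357.

0.0357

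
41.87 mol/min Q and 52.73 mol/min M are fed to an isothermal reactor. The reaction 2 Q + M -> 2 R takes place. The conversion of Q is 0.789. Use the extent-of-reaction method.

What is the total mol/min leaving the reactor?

78.1 mol/min

Q reacted = 0.789 × 41.87 = 33.04 mol/min; ν_Q = −2, so ξ = 33.04/2 = 16.52 mol/min.
Outlet amounts (n = n₀ + ν ξ):
  Q: 41.87 − 2(16.52) = 8.835
  M: 52.73 − 1(16.52) = 36.21
  R: 0 + 2(16.52) = 33.04
Total out = 8.835 + 36.21 + 33.04 = 78.08 mol/min.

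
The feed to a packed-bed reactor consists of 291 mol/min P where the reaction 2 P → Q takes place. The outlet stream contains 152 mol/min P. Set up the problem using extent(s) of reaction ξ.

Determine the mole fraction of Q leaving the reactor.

0.314

For P: n = n₀ − 2ξ → 152 = 291 − 2ξ, giving ξ = 69.5 mol/min.
Outlet amounts (n = n₀ + ν ξ):
  P: 291 − 2(69.5) = 152
  Q: 0 + 1(69.5) = 69.5
Total out = 221.5 mol/min; y_Q = 69.5 / 221.5 = 0.3138.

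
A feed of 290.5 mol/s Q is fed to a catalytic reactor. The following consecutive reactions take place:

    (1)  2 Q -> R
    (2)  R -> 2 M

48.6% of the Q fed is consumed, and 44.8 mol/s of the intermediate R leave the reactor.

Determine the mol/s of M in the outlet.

Conversion of Q: Q consumed = 2ξ₁ = 0.486 × 290.5 → ξ₁ = 70.59 mol/s.
R balance: n_R = 0 + 1ξ₁ − 1ξ₂ = 44.8 → ξ₂ = (1·70.59 − 44.8)/1 = 25.79 mol/s.
Outlet amounts (n = n₀ + Σ ν·ξ):
  Q: 290.5 − 2(70.59) = 149.3
  R: 0 + 1(70.59) − 1(25.79) = 44.8
  M: 0 + 2(25.79) = 51.58

51.6 mol/s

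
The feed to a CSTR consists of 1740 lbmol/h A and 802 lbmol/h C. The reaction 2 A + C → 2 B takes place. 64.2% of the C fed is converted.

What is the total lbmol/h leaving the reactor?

C reacted = 0.642 × 802 = 514.9 lbmol/h; ν_C = −1, so ξ = 514.9/1 = 514.9 lbmol/h.
Outlet amounts (n = n₀ + ν ξ):
  A: 1740 − 2(514.9) = 710.2
  C: 802 − 1(514.9) = 287.1
  B: 0 + 2(514.9) = 1030
Total out = 710.2 + 287.1 + 1030 = 2027 lbmol/h.

2030 lbmol/h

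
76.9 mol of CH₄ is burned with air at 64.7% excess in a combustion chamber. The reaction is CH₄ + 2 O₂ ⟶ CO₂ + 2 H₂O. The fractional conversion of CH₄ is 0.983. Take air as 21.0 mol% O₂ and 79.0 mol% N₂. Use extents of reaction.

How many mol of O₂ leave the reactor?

102 mol

Stoichiometric O₂ = 2 × 76.9 = 153.8 mol; O₂ fed = 153.8 × 1.647 = 253.3 mol.
N₂ fed = 253.3 × 79/21 = 952.9 mol.
Fuel reacted = 0.983 × 76.9 → ξ = 75.59 mol.
Outlet (n = n₀ + ν ξ):
  CH₄: 76.9 − 1(75.59) = 1.307
  O₂: 253.3 − 2(75.59) = 102.1
  N₂: 952.9 (inert)
  CO₂: 0 + 1(75.59) = 75.59
  H₂O: 0 + 2(75.59) = 151.2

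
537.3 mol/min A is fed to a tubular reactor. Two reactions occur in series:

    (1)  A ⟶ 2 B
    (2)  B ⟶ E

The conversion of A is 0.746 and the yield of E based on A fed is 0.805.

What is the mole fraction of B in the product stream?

0.393

Conversion of A: A consumed = 1ξ₁ = 0.746 × 537.3 → ξ₁ = 400.8 mol/min.
Yield of E: 1ξ₂ / 537.3 = 0.805 → ξ₂ = 432.5 mol/min.
Outlet amounts (n = n₀ + Σ ν·ξ):
  A: 537.3 − 1(400.8) = 136.5
  B: 0 + 2(400.8) − 1(432.5) = 369.1
  E: 0 + 1(432.5) = 432.5
Total out = 938.1 mol/min; y_B = 369.1 / 938.1 = 0.3935.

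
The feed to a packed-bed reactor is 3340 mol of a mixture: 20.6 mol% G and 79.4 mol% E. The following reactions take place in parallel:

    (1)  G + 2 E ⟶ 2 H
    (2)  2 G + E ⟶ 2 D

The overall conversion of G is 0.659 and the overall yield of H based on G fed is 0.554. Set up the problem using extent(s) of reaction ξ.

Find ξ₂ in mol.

Yield of H: 2ξ₁ / 688 = 0.554 → ξ₁ = 190.6 mol.
Conversion of G: 1ξ₁ + 2ξ₂ = 0.659 × 688 = 453.4 → ξ₂ = 131.4 mol.
Outlet amounts (n = n₀ + Σ ν·ξ):
  G: 688 − 1(190.6) − 2(131.4) = 234.6
  E: 2652 − 2(190.6) − 1(131.4) = 2139
  H: 0 + 2(190.6) = 381.2
  D: 0 + 2(131.4) = 262.8

ξ₂ = 131 mol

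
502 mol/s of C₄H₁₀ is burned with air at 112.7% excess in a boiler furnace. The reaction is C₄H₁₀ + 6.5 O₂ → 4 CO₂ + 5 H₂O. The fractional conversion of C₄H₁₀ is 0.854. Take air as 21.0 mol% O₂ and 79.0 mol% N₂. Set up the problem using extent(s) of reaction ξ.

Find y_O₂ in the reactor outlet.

Stoichiometric O₂ = 6.5 × 502 = 3263 mol/s; O₂ fed = 3263 × 2.127 = 6940 mol/s.
N₂ fed = 6940 × 79/21 = 26110 mol/s.
Fuel reacted = 0.854 × 502 → ξ = 428.7 mol/s.
Outlet (n = n₀ + ν ξ):
  C₄H₁₀: 502 − 1(428.7) = 73.29
  O₂: 6940 − 6.5(428.7) = 4154
  N₂: 26110 (inert)
  CO₂: 0 + 4(428.7) = 1715
  H₂O: 0 + 5(428.7) = 2144
Total out = 34190 mol/s; y_O₂ = 4154 / 34190 = 0.1215.

0.121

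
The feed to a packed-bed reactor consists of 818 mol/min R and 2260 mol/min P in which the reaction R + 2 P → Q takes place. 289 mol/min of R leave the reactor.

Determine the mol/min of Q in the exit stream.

529 mol/min

For R: n = n₀ − 1ξ → 289 = 818 − 1ξ, giving ξ = 529 mol/min.
Outlet amounts (n = n₀ + ν ξ):
  R: 818 − 1(529) = 289
  P: 2260 − 2(529) = 1202
  Q: 0 + 1(529) = 529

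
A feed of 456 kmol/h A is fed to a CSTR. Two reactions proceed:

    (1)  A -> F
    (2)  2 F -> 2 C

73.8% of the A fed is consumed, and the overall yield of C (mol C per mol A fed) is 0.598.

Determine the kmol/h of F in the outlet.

Conversion of A: A consumed = 1ξ₁ = 0.738 × 456 → ξ₁ = 336.5 kmol/h.
Yield of C: 2ξ₂ / 456 = 0.598 → ξ₂ = 136.3 kmol/h.
Outlet amounts (n = n₀ + Σ ν·ξ):
  A: 456 − 1(336.5) = 119.5
  F: 0 + 1(336.5) − 2(136.3) = 63.84
  C: 0 + 2(136.3) = 272.7

63.8 kmol/h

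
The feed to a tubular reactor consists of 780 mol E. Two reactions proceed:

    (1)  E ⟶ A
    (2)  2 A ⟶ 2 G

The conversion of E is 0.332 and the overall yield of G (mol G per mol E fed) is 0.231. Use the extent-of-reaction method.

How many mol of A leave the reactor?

Conversion of E: E consumed = 1ξ₁ = 0.332 × 780 → ξ₁ = 259 mol.
Yield of G: 2ξ₂ / 780 = 0.231 → ξ₂ = 90.09 mol.
Outlet amounts (n = n₀ + Σ ν·ξ):
  E: 780 − 1(259) = 521
  A: 0 + 1(259) − 2(90.09) = 78.78
  G: 0 + 2(90.09) = 180.2

78.8 mol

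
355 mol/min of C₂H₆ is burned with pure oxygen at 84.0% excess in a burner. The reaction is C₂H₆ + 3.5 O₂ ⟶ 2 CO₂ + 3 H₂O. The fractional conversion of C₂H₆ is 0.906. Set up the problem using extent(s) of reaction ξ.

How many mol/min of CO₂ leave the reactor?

643 mol/min

Stoichiometric O₂ = 3.5 × 355 = 1242 mol/min; O₂ fed = 1242 × 1.840 = 2286 mol/min.
Fuel reacted = 0.906 × 355 → ξ = 321.6 mol/min.
Outlet (n = n₀ + ν ξ):
  C₂H₆: 355 − 1(321.6) = 33.37
  O₂: 2286 − 3.5(321.6) = 1160
  CO₂: 0 + 2(321.6) = 643.3
  H₂O: 0 + 3(321.6) = 964.9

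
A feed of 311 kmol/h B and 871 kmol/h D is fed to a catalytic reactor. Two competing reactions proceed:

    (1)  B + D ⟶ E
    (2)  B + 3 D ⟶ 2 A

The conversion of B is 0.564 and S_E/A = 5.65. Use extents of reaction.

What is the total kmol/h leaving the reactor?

Conversion of B: B consumed = 0.564 × 311 = 175.4 kmol/h = 1ξ₁ + 1ξ₂.
Selectivity: 1ξ₁ / (2ξ₂) = 5.65 → ξ₁ = 11.3 ξ₂.
Substitute: (1·11.3 + 1) ξ₂ = 175.4 → ξ₂ = 14.26 kmol/h, ξ₁ = 161.1 kmol/h.
Outlet amounts (n = n₀ + Σ ν·ξ):
  B: 311 − 1(161.1) − 1(14.26) = 135.6
  D: 871 − 1(161.1) − 3(14.26) = 667.1
  E: 0 + 1(161.1) = 161.1
  A: 0 + 2(14.26) = 28.52
Total out = 135.6 + 667.1 + 161.1 + 28.52 = 992.3 kmol/h.

992 kmol/h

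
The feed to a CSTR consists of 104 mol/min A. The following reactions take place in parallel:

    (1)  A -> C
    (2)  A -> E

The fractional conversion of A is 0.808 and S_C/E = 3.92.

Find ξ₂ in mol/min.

Conversion of A: A consumed = 0.808 × 104 = 84.03 mol/min = 1ξ₁ + 1ξ₂.
Selectivity: 1ξ₁ / (1ξ₂) = 3.92 → ξ₁ = 3.92 ξ₂.
Substitute: (1·3.92 + 1) ξ₂ = 84.03 → ξ₂ = 17.08 mol/min, ξ₁ = 66.95 mol/min.
Outlet amounts (n = n₀ + Σ ν·ξ):
  A: 104 − 1(66.95) − 1(17.08) = 19.97
  C: 0 + 1(66.95) = 66.95
  E: 0 + 1(17.08) = 17.08

ξ₂ = 17.1 mol/min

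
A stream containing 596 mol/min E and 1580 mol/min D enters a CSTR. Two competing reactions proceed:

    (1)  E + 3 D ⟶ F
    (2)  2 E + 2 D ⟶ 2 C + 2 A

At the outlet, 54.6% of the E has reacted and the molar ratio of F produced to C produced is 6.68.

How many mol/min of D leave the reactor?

Conversion of E: E consumed = 0.546 × 596 = 325.4 mol/min = 1ξ₁ + 2ξ₂.
Selectivity: 1ξ₁ / (2ξ₂) = 6.68 → ξ₁ = 13.36 ξ₂.
Substitute: (1·13.36 + 2) ξ₂ = 325.4 → ξ₂ = 21.19 mol/min, ξ₁ = 283 mol/min.
Outlet amounts (n = n₀ + Σ ν·ξ):
  E: 596 − 1(283) − 2(21.19) = 270.6
  D: 1580 − 3(283) − 2(21.19) = 688.5
  F: 0 + 1(283) = 283
  C: 0 + 2(21.19) = 42.37
  A: 0 + 2(21.19) = 42.37

688 mol/min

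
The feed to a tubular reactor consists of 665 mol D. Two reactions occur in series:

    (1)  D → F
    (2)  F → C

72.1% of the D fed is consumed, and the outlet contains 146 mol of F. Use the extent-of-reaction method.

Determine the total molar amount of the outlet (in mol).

665 mol

Conversion of D: D consumed = 1ξ₁ = 0.721 × 665 → ξ₁ = 479.5 mol.
F balance: n_F = 0 + 1ξ₁ − 1ξ₂ = 146 → ξ₂ = (1·479.5 − 146)/1 = 333.5 mol.
Outlet amounts (n = n₀ + Σ ν·ξ):
  D: 665 − 1(479.5) = 185.5
  F: 0 + 1(479.5) − 1(333.5) = 146
  C: 0 + 1(333.5) = 333.5
Total out = 185.5 + 146 + 333.5 = 665 mol.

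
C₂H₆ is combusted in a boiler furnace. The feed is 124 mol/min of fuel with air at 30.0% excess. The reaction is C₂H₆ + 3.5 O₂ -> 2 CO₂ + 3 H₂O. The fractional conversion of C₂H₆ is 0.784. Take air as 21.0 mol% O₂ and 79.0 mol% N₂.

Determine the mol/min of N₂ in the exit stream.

2120 mol/min

Stoichiometric O₂ = 3.5 × 124 = 434 mol/min; O₂ fed = 434 × 1.300 = 564.2 mol/min.
N₂ fed = 564.2 × 79/21 = 2122 mol/min.
Fuel reacted = 0.784 × 124 → ξ = 97.22 mol/min.
Outlet (n = n₀ + ν ξ):
  C₂H₆: 124 − 1(97.22) = 26.78
  O₂: 564.2 − 3.5(97.22) = 223.9
  N₂: 2122 (inert)
  CO₂: 0 + 2(97.22) = 194.4
  H₂O: 0 + 3(97.22) = 291.6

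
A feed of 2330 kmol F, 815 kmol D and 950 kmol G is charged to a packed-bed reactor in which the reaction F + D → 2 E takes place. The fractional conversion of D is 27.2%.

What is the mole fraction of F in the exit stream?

0.515

D reacted = 0.272 × 815 = 221.7 kmol; ν_D = −1, so ξ = 221.7/1 = 221.7 kmol.
Outlet amounts (n = n₀ + ν ξ):
  F: 2330 − 1(221.7) = 2108
  D: 815 − 1(221.7) = 593.3
  E: 0 + 2(221.7) = 443.4
  G: 950 (inert)
Total out = 4095 kmol; y_F = 2108 / 4095 = 0.5149.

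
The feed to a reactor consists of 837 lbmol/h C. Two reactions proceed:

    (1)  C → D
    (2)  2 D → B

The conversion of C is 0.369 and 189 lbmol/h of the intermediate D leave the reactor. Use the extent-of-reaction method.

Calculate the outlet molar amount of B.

59.9 lbmol/h

Conversion of C: C consumed = 1ξ₁ = 0.369 × 837 → ξ₁ = 308.9 lbmol/h.
D balance: n_D = 0 + 1ξ₁ − 2ξ₂ = 189 → ξ₂ = (1·308.9 − 189)/2 = 59.93 lbmol/h.
Outlet amounts (n = n₀ + Σ ν·ξ):
  C: 837 − 1(308.9) = 528.1
  D: 0 + 1(308.9) − 2(59.93) = 189
  B: 0 + 1(59.93) = 59.93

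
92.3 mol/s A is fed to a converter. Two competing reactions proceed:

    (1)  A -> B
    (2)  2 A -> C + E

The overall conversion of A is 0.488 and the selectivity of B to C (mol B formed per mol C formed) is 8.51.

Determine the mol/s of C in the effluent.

Conversion of A: A consumed = 0.488 × 92.3 = 45.04 mol/s = 1ξ₁ + 2ξ₂.
Selectivity: 1ξ₁ / (1ξ₂) = 8.51 → ξ₁ = 8.51 ξ₂.
Substitute: (1·8.51 + 2) ξ₂ = 45.04 → ξ₂ = 4.286 mol/s, ξ₁ = 36.47 mol/s.
Outlet amounts (n = n₀ + Σ ν·ξ):
  A: 92.3 − 1(36.47) − 2(4.286) = 47.26
  B: 0 + 1(36.47) = 36.47
  C: 0 + 1(4.286) = 4.286
  E: 0 + 1(4.286) = 4.286

4.29 mol/s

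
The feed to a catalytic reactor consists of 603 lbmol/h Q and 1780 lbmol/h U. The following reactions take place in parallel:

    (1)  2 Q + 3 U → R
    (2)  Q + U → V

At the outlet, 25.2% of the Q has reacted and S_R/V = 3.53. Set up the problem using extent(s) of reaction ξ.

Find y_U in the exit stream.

0.744

Conversion of Q: Q consumed = 0.252 × 603 = 152 lbmol/h = 2ξ₁ + 1ξ₂.
Selectivity: 1ξ₁ / (1ξ₂) = 3.53 → ξ₁ = 3.53 ξ₂.
Substitute: (2·3.53 + 1) ξ₂ = 152 → ξ₂ = 18.85 lbmol/h, ξ₁ = 66.55 lbmol/h.
Outlet amounts (n = n₀ + Σ ν·ξ):
  Q: 603 − 2(66.55) − 1(18.85) = 451
  U: 1780 − 3(66.55) − 1(18.85) = 1561
  R: 0 + 1(66.55) = 66.55
  V: 0 + 1(18.85) = 18.85
Total out = 2098 lbmol/h; y_U = 1561 / 2098 = 0.7443.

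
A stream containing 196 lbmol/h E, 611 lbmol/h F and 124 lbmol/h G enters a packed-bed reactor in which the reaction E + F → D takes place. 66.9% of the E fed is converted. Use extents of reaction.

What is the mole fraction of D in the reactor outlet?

E reacted = 0.669 × 196 = 131.1 lbmol/h; ν_E = −1, so ξ = 131.1/1 = 131.1 lbmol/h.
Outlet amounts (n = n₀ + ν ξ):
  E: 196 − 1(131.1) = 64.88
  F: 611 − 1(131.1) = 479.9
  D: 0 + 1(131.1) = 131.1
  G: 124 (inert)
Total out = 799.9 lbmol/h; y_D = 131.1 / 799.9 = 0.1639.

0.164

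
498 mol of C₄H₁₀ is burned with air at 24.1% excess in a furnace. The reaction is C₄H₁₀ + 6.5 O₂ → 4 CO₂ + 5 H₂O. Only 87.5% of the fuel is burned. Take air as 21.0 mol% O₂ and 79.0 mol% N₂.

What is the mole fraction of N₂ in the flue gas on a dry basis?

Stoichiometric O₂ = 6.5 × 498 = 3237 mol; O₂ fed = 3237 × 1.241 = 4017 mol.
N₂ fed = 4017 × 79/21 = 15110 mol.
Fuel reacted = 0.875 × 498 → ξ = 435.8 mol.
Outlet (n = n₀ + ν ξ):
  C₄H₁₀: 498 − 1(435.8) = 62.25
  O₂: 4017 − 6.5(435.8) = 1185
  N₂: 15110 (inert)
  CO₂: 0 + 4(435.8) = 1743
  H₂O: 0 + 5(435.8) = 2179
Dry total = 18100 mol; y_N₂ (dry) = 15110 / 18100 = 0.8348.

0.835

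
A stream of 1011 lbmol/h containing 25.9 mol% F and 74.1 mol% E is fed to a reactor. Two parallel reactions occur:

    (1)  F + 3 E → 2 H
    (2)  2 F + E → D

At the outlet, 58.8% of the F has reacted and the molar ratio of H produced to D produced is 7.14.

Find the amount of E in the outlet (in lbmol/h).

Conversion of F: F consumed = 0.588 × 261.8 = 154 lbmol/h = 1ξ₁ + 2ξ₂.
Selectivity: 2ξ₁ / (1ξ₂) = 7.14 → ξ₁ = 3.57 ξ₂.
Substitute: (1·3.57 + 2) ξ₂ = 154 → ξ₂ = 27.64 lbmol/h, ξ₁ = 98.68 lbmol/h.
Outlet amounts (n = n₀ + Σ ν·ξ):
  F: 261.8 − 1(98.68) − 2(27.64) = 107.9
  E: 749.2 − 3(98.68) − 1(27.64) = 425.5
  H: 0 + 2(98.68) = 197.4
  D: 0 + 1(27.64) = 27.64

425 lbmol/h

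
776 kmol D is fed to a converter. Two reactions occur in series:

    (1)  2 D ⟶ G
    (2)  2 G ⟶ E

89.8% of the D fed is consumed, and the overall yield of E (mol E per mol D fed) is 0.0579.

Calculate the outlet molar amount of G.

Conversion of D: D consumed = 2ξ₁ = 0.898 × 776 → ξ₁ = 348.4 kmol.
Yield of E: 1ξ₂ / 776 = 0.0579 → ξ₂ = 44.93 kmol.
Outlet amounts (n = n₀ + Σ ν·ξ):
  D: 776 − 2(348.4) = 79.15
  G: 0 + 1(348.4) − 2(44.93) = 258.6
  E: 0 + 1(44.93) = 44.93

259 kmol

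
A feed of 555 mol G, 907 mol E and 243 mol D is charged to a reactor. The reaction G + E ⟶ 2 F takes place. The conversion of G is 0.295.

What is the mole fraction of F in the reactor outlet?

G reacted = 0.295 × 555 = 163.7 mol; ν_G = −1, so ξ = 163.7/1 = 163.7 mol.
Outlet amounts (n = n₀ + ν ξ):
  G: 555 − 1(163.7) = 391.3
  E: 907 − 1(163.7) = 743.3
  F: 0 + 2(163.7) = 327.4
  D: 243 (inert)
Total out = 1705 mol; y_F = 327.4 / 1705 = 0.1921.

0.192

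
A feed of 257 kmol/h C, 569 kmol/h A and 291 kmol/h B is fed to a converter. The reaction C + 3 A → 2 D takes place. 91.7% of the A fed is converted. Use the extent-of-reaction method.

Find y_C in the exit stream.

A reacted = 0.917 × 569 = 521.8 kmol/h; ν_A = −3, so ξ = 521.8/3 = 173.9 kmol/h.
Outlet amounts (n = n₀ + ν ξ):
  C: 257 − 1(173.9) = 83.08
  A: 569 − 3(173.9) = 47.23
  D: 0 + 2(173.9) = 347.8
  B: 291 (inert)
Total out = 769.2 kmol/h; y_C = 83.08 / 769.2 = 0.108.

0.108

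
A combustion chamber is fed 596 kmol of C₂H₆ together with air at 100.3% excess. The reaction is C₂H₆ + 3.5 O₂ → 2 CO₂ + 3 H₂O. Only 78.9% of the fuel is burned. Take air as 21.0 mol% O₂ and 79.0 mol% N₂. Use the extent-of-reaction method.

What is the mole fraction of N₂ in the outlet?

0.758

Stoichiometric O₂ = 3.5 × 596 = 2086 kmol; O₂ fed = 2086 × 2.003 = 4178 kmol.
N₂ fed = 4178 × 79/21 = 15720 kmol.
Fuel reacted = 0.789 × 596 → ξ = 470.2 kmol.
Outlet (n = n₀ + ν ξ):
  C₂H₆: 596 − 1(470.2) = 125.8
  O₂: 4178 − 3.5(470.2) = 2532
  N₂: 15720 (inert)
  CO₂: 0 + 2(470.2) = 940.5
  H₂O: 0 + 3(470.2) = 1411
Total out = 20730 kmol; y_N₂ = 15720 / 20730 = 0.7583.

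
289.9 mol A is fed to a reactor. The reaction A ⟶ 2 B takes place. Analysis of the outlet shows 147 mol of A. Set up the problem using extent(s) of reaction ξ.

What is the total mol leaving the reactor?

For A: n = n₀ − 1ξ → 147 = 289.9 − 1ξ, giving ξ = 142.9 mol.
Outlet amounts (n = n₀ + ν ξ):
  A: 289.9 − 1(142.9) = 147
  B: 0 + 2(142.9) = 285.8
Total out = 147 + 285.8 = 432.8 mol.

433 mol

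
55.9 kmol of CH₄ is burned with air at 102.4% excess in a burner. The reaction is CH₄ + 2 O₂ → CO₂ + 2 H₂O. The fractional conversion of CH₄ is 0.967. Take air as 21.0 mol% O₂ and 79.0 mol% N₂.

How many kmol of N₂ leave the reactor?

851 kmol

Stoichiometric O₂ = 2 × 55.9 = 111.8 kmol; O₂ fed = 111.8 × 2.024 = 226.3 kmol.
N₂ fed = 226.3 × 79/21 = 851.3 kmol.
Fuel reacted = 0.967 × 55.9 → ξ = 54.06 kmol.
Outlet (n = n₀ + ν ξ):
  CH₄: 55.9 − 1(54.06) = 1.845
  O₂: 226.3 − 2(54.06) = 118.2
  N₂: 851.3 (inert)
  CO₂: 0 + 1(54.06) = 54.06
  H₂O: 0 + 2(54.06) = 108.1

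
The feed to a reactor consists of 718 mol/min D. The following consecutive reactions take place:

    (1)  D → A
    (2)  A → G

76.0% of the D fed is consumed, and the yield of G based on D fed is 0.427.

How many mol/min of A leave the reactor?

Conversion of D: D consumed = 1ξ₁ = 0.76 × 718 → ξ₁ = 545.7 mol/min.
Yield of G: 1ξ₂ / 718 = 0.427 → ξ₂ = 306.6 mol/min.
Outlet amounts (n = n₀ + Σ ν·ξ):
  D: 718 − 1(545.7) = 172.3
  A: 0 + 1(545.7) − 1(306.6) = 239.1
  G: 0 + 1(306.6) = 306.6

239 mol/min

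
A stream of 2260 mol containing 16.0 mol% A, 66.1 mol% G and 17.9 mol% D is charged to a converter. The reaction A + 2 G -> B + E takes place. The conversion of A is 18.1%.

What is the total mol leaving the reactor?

A reacted = 0.181 × 361.6 = 65.45 mol; ν_A = −1, so ξ = 65.45/1 = 65.45 mol.
Outlet amounts (n = n₀ + ν ξ):
  A: 361.6 − 1(65.45) = 296.2
  G: 1494 − 2(65.45) = 1363
  B: 0 + 1(65.45) = 65.45
  E: 0 + 1(65.45) = 65.45
  D: 404.5 (inert)
Total out = 296.2 + 1363 + 65.45 + 65.45 + 404.5 = 2195 mol.

2190 mol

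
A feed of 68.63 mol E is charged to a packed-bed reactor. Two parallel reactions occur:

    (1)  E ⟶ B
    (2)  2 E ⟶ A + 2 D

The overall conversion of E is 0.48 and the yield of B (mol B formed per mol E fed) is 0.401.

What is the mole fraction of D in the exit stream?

Yield of B: 1ξ₁ / 68.63 = 0.401 → ξ₁ = 27.52 mol.
Conversion of E: 1ξ₁ + 2ξ₂ = 0.48 × 68.63 = 32.94 → ξ₂ = 2.711 mol.
Outlet amounts (n = n₀ + Σ ν·ξ):
  E: 68.63 − 1(27.52) − 2(2.711) = 35.69
  B: 0 + 1(27.52) = 27.52
  A: 0 + 1(2.711) = 2.711
  D: 0 + 2(2.711) = 5.422
Total out = 71.34 mol; y_D = 5.422 / 71.34 = 0.076.

0.076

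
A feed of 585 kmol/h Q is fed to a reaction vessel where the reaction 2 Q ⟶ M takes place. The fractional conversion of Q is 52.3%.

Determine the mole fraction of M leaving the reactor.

Q reacted = 0.523 × 585 = 306 kmol/h; ν_Q = −2, so ξ = 306/2 = 153 kmol/h.
Outlet amounts (n = n₀ + ν ξ):
  Q: 585 − 2(153) = 279
  M: 0 + 1(153) = 153
Total out = 432 kmol/h; y_M = 153 / 432 = 0.3541.

0.354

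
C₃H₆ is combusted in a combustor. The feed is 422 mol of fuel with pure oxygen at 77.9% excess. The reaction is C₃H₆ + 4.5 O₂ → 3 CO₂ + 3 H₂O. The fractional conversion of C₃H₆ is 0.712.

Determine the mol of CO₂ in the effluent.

Stoichiometric O₂ = 4.5 × 422 = 1899 mol; O₂ fed = 1899 × 1.779 = 3378 mol.
Fuel reacted = 0.712 × 422 → ξ = 300.5 mol.
Outlet (n = n₀ + ν ξ):
  C₃H₆: 422 − 1(300.5) = 121.5
  O₂: 3378 − 4.5(300.5) = 2026
  CO₂: 0 + 3(300.5) = 901.4
  H₂O: 0 + 3(300.5) = 901.4

901 mol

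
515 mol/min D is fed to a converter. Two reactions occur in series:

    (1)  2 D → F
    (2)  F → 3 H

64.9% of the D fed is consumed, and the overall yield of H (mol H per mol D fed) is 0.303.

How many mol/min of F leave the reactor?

115 mol/min

Conversion of D: D consumed = 2ξ₁ = 0.649 × 515 → ξ₁ = 167.1 mol/min.
Yield of H: 3ξ₂ / 515 = 0.303 → ξ₂ = 52.01 mol/min.
Outlet amounts (n = n₀ + Σ ν·ξ):
  D: 515 − 2(167.1) = 180.8
  F: 0 + 1(167.1) − 1(52.01) = 115.1
  H: 0 + 3(52.01) = 156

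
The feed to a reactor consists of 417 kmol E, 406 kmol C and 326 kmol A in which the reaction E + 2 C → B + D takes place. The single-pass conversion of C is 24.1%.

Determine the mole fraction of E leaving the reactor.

C reacted = 0.241 × 406 = 97.85 kmol; ν_C = −2, so ξ = 97.85/2 = 48.92 kmol.
Outlet amounts (n = n₀ + ν ξ):
  E: 417 − 1(48.92) = 368.1
  C: 406 − 2(48.92) = 308.2
  B: 0 + 1(48.92) = 48.92
  D: 0 + 1(48.92) = 48.92
  A: 326 (inert)
Total out = 1100 kmol; y_E = 368.1 / 1100 = 0.3346.

0.335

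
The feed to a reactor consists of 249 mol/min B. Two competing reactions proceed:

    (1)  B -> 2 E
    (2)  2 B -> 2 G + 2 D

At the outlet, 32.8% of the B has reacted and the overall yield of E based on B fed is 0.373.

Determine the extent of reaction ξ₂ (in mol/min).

ξ₂ = 17.6 mol/min

Yield of E: 2ξ₁ / 249 = 0.373 → ξ₁ = 46.44 mol/min.
Conversion of B: 1ξ₁ + 2ξ₂ = 0.328 × 249 = 81.67 → ξ₂ = 17.62 mol/min.
Outlet amounts (n = n₀ + Σ ν·ξ):
  B: 249 − 1(46.44) − 2(17.62) = 167.3
  E: 0 + 2(46.44) = 92.88
  G: 0 + 2(17.62) = 35.23
  D: 0 + 2(17.62) = 35.23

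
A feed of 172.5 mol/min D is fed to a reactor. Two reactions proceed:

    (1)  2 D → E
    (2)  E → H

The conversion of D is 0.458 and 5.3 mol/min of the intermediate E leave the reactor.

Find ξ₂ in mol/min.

Conversion of D: D consumed = 2ξ₁ = 0.458 × 172.5 → ξ₁ = 39.5 mol/min.
E balance: n_E = 0 + 1ξ₁ − 1ξ₂ = 5.3 → ξ₂ = (1·39.5 − 5.3)/1 = 34.2 mol/min.
Outlet amounts (n = n₀ + Σ ν·ξ):
  D: 172.5 − 2(39.5) = 93.49
  E: 0 + 1(39.5) − 1(34.2) = 5.3
  H: 0 + 1(34.2) = 34.2

ξ₂ = 34.2 mol/min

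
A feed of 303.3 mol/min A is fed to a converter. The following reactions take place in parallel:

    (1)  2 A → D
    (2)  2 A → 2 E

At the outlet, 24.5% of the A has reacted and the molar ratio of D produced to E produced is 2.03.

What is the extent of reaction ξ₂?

ξ₂ = 7.34 mol/min

Conversion of A: A consumed = 0.245 × 303.3 = 74.31 mol/min = 2ξ₁ + 2ξ₂.
Selectivity: 1ξ₁ / (2ξ₂) = 2.03 → ξ₁ = 4.06 ξ₂.
Substitute: (2·4.06 + 2) ξ₂ = 74.31 → ξ₂ = 7.343 mol/min, ξ₁ = 29.81 mol/min.
Outlet amounts (n = n₀ + Σ ν·ξ):
  A: 303.3 − 2(29.81) − 2(7.343) = 229
  D: 0 + 1(29.81) = 29.81
  E: 0 + 2(7.343) = 14.69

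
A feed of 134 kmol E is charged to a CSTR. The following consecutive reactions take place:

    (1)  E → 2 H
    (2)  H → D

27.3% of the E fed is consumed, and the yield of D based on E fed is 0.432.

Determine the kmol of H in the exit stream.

15.3 kmol

Conversion of E: E consumed = 1ξ₁ = 0.273 × 134 → ξ₁ = 36.58 kmol.
Yield of D: 1ξ₂ / 134 = 0.432 → ξ₂ = 57.89 kmol.
Outlet amounts (n = n₀ + Σ ν·ξ):
  E: 134 − 1(36.58) = 97.42
  H: 0 + 2(36.58) − 1(57.89) = 15.28
  D: 0 + 1(57.89) = 57.89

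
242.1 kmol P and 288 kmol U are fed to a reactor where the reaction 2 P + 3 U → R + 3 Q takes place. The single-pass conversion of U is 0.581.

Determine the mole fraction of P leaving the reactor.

0.275

U reacted = 0.581 × 288 = 167.3 kmol; ν_U = −3, so ξ = 167.3/3 = 55.78 kmol.
Outlet amounts (n = n₀ + ν ξ):
  P: 242.1 − 2(55.78) = 130.5
  U: 288 − 3(55.78) = 120.7
  R: 0 + 1(55.78) = 55.78
  Q: 0 + 3(55.78) = 167.3
Total out = 474.3 kmol; y_P = 130.5 / 474.3 = 0.2752.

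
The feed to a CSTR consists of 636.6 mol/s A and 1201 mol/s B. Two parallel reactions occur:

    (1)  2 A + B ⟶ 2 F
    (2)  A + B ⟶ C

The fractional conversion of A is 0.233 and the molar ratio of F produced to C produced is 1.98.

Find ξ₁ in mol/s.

Conversion of A: A consumed = 0.233 × 636.6 = 148.3 mol/s = 2ξ₁ + 1ξ₂.
Selectivity: 2ξ₁ / (1ξ₂) = 1.98 → ξ₁ = 0.99 ξ₂.
Substitute: (2·0.99 + 1) ξ₂ = 148.3 → ξ₂ = 49.77 mol/s, ξ₁ = 49.28 mol/s.
Outlet amounts (n = n₀ + Σ ν·ξ):
  A: 636.6 − 2(49.28) − 1(49.77) = 488.3
  B: 1201 − 1(49.28) − 1(49.77) = 1102
  F: 0 + 2(49.28) = 98.55
  C: 0 + 1(49.77) = 49.77

ξ₁ = 49.3 mol/s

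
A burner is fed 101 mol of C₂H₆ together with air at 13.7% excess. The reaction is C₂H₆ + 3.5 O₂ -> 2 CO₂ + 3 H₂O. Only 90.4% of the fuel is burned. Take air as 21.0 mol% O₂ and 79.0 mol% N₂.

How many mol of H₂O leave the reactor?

274 mol

Stoichiometric O₂ = 3.5 × 101 = 353.5 mol; O₂ fed = 353.5 × 1.137 = 401.9 mol.
N₂ fed = 401.9 × 79/21 = 1512 mol.
Fuel reacted = 0.904 × 101 → ξ = 91.3 mol.
Outlet (n = n₀ + ν ξ):
  C₂H₆: 101 − 1(91.3) = 9.696
  O₂: 401.9 − 3.5(91.3) = 82.37
  N₂: 1512 (inert)
  CO₂: 0 + 2(91.3) = 182.6
  H₂O: 0 + 3(91.3) = 273.9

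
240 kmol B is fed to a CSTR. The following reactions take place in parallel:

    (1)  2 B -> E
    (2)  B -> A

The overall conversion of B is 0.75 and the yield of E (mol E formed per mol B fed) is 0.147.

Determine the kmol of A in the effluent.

Yield of E: 1ξ₁ / 240 = 0.147 → ξ₁ = 35.28 kmol.
Conversion of B: 2ξ₁ + 1ξ₂ = 0.75 × 240 = 180 → ξ₂ = 109.4 kmol.
Outlet amounts (n = n₀ + Σ ν·ξ):
  B: 240 − 2(35.28) − 1(109.4) = 60
  E: 0 + 1(35.28) = 35.28
  A: 0 + 1(109.4) = 109.4

109 kmol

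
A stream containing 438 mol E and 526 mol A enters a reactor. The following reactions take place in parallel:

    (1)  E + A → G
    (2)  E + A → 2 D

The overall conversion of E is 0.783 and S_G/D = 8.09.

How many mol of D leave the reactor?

39.9 mol

Conversion of E: E consumed = 0.783 × 438 = 343 mol = 1ξ₁ + 1ξ₂.
Selectivity: 1ξ₁ / (2ξ₂) = 8.09 → ξ₁ = 16.18 ξ₂.
Substitute: (1·16.18 + 1) ξ₂ = 343 → ξ₂ = 19.96 mol, ξ₁ = 323 mol.
Outlet amounts (n = n₀ + Σ ν·ξ):
  E: 438 − 1(323) − 1(19.96) = 95.05
  A: 526 − 1(323) − 1(19.96) = 183
  G: 0 + 1(323) = 323
  D: 0 + 2(19.96) = 39.92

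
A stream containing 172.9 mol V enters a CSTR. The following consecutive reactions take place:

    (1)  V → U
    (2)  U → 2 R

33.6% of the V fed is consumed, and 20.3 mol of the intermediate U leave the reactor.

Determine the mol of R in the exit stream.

75.6 mol

Conversion of V: V consumed = 1ξ₁ = 0.336 × 172.9 → ξ₁ = 58.09 mol.
U balance: n_U = 0 + 1ξ₁ − 1ξ₂ = 20.3 → ξ₂ = (1·58.09 − 20.3)/1 = 37.79 mol.
Outlet amounts (n = n₀ + Σ ν·ξ):
  V: 172.9 − 1(58.09) = 114.8
  U: 0 + 1(58.09) − 1(37.79) = 20.3
  R: 0 + 2(37.79) = 75.59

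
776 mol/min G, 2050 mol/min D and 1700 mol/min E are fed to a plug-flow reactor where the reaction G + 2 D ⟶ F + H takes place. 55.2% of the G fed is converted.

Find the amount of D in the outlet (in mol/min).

1190 mol/min

G reacted = 0.552 × 776 = 428.4 mol/min; ν_G = −1, so ξ = 428.4/1 = 428.4 mol/min.
Outlet amounts (n = n₀ + ν ξ):
  G: 776 − 1(428.4) = 347.6
  D: 2050 − 2(428.4) = 1193
  F: 0 + 1(428.4) = 428.4
  H: 0 + 1(428.4) = 428.4
  E: 1700 (inert)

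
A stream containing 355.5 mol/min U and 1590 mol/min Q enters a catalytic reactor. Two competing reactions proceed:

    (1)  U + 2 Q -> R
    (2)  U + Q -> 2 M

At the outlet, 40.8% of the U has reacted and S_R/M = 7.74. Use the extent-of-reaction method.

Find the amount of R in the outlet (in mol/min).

136 mol/min

Conversion of U: U consumed = 0.408 × 355.5 = 145 mol/min = 1ξ₁ + 1ξ₂.
Selectivity: 1ξ₁ / (2ξ₂) = 7.74 → ξ₁ = 15.48 ξ₂.
Substitute: (1·15.48 + 1) ξ₂ = 145 → ξ₂ = 8.801 mol/min, ξ₁ = 136.2 mol/min.
Outlet amounts (n = n₀ + Σ ν·ξ):
  U: 355.5 − 1(136.2) − 1(8.801) = 210.5
  Q: 1590 − 2(136.2) − 1(8.801) = 1309
  R: 0 + 1(136.2) = 136.2
  M: 0 + 2(8.801) = 17.6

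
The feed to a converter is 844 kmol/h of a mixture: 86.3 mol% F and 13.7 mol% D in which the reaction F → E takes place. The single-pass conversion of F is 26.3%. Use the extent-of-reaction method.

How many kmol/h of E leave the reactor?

192 kmol/h

F reacted = 0.263 × 728.4 = 191.6 kmol/h; ν_F = −1, so ξ = 191.6/1 = 191.6 kmol/h.
Outlet amounts (n = n₀ + ν ξ):
  F: 728.4 − 1(191.6) = 536.8
  E: 0 + 1(191.6) = 191.6
  D: 115.6 (inert)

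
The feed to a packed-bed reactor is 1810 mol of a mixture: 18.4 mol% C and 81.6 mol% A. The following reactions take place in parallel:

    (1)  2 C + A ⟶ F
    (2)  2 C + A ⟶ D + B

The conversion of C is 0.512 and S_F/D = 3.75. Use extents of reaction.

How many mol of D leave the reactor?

Conversion of C: C consumed = 0.512 × 333 = 170.5 mol = 2ξ₁ + 2ξ₂.
Selectivity: 1ξ₁ / (1ξ₂) = 3.75 → ξ₁ = 3.75 ξ₂.
Substitute: (2·3.75 + 2) ξ₂ = 170.5 → ξ₂ = 17.95 mol, ξ₁ = 67.31 mol.
Outlet amounts (n = n₀ + Σ ν·ξ):
  C: 333 − 2(67.31) − 2(17.95) = 162.5
  A: 1477 − 1(67.31) − 1(17.95) = 1392
  F: 0 + 1(67.31) = 67.31
  D: 0 + 1(17.95) = 17.95
  B: 0 + 1(17.95) = 17.95

17.9 mol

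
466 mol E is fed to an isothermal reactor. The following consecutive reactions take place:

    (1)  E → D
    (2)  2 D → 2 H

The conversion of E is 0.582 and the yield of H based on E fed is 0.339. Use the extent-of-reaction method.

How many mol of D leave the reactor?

113 mol

Conversion of E: E consumed = 1ξ₁ = 0.582 × 466 → ξ₁ = 271.2 mol.
Yield of H: 2ξ₂ / 466 = 0.339 → ξ₂ = 78.99 mol.
Outlet amounts (n = n₀ + Σ ν·ξ):
  E: 466 − 1(271.2) = 194.8
  D: 0 + 1(271.2) − 2(78.99) = 113.2
  H: 0 + 2(78.99) = 158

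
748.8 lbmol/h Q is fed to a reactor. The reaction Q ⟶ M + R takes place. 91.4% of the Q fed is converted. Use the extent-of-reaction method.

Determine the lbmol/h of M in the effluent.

Q reacted = 0.914 × 748.8 = 684.4 lbmol/h; ν_Q = −1, so ξ = 684.4/1 = 684.4 lbmol/h.
Outlet amounts (n = n₀ + ν ξ):
  Q: 748.8 − 1(684.4) = 64.4
  M: 0 + 1(684.4) = 684.4
  R: 0 + 1(684.4) = 684.4

684 lbmol/h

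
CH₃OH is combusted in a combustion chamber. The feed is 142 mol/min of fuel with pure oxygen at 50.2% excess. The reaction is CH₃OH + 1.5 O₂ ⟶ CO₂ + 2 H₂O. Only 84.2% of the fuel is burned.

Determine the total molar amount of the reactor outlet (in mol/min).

522 mol/min

Stoichiometric O₂ = 1.5 × 142 = 213 mol/min; O₂ fed = 213 × 1.502 = 319.9 mol/min.
Fuel reacted = 0.842 × 142 → ξ = 119.6 mol/min.
Outlet (n = n₀ + ν ξ):
  CH₃OH: 142 − 1(119.6) = 22.44
  O₂: 319.9 − 1.5(119.6) = 140.6
  CO₂: 0 + 1(119.6) = 119.6
  H₂O: 0 + 2(119.6) = 239.1
Total out = 22.44 + 140.6 + 119.6 + 239.1 = 521.7 mol/min.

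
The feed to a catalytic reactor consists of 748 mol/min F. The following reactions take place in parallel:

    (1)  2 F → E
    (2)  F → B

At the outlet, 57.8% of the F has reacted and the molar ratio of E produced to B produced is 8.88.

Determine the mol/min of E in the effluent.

205 mol/min

Conversion of F: F consumed = 0.578 × 748 = 432.3 mol/min = 2ξ₁ + 1ξ₂.
Selectivity: 1ξ₁ / (1ξ₂) = 8.88 → ξ₁ = 8.88 ξ₂.
Substitute: (2·8.88 + 1) ξ₂ = 432.3 → ξ₂ = 23.05 mol/min, ξ₁ = 204.6 mol/min.
Outlet amounts (n = n₀ + Σ ν·ξ):
  F: 748 − 2(204.6) − 1(23.05) = 315.7
  E: 0 + 1(204.6) = 204.6
  B: 0 + 1(23.05) = 23.05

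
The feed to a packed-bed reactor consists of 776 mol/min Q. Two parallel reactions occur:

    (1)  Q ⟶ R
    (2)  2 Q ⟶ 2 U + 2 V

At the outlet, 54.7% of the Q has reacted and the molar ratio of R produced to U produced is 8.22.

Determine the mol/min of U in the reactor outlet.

Conversion of Q: Q consumed = 0.547 × 776 = 424.5 mol/min = 1ξ₁ + 2ξ₂.
Selectivity: 1ξ₁ / (2ξ₂) = 8.22 → ξ₁ = 16.44 ξ₂.
Substitute: (1·16.44 + 2) ξ₂ = 424.5 → ξ₂ = 23.02 mol/min, ξ₁ = 378.4 mol/min.
Outlet amounts (n = n₀ + Σ ν·ξ):
  Q: 776 − 1(378.4) − 2(23.02) = 351.5
  R: 0 + 1(378.4) = 378.4
  U: 0 + 2(23.02) = 46.04
  V: 0 + 2(23.02) = 46.04

46 mol/min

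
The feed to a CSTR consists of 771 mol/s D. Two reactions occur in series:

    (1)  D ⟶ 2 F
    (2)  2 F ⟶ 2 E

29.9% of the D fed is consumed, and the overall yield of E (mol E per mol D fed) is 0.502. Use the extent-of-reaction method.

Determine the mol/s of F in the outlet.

74 mol/s

Conversion of D: D consumed = 1ξ₁ = 0.299 × 771 → ξ₁ = 230.5 mol/s.
Yield of E: 2ξ₂ / 771 = 0.502 → ξ₂ = 193.5 mol/s.
Outlet amounts (n = n₀ + Σ ν·ξ):
  D: 771 − 1(230.5) = 540.5
  F: 0 + 2(230.5) − 2(193.5) = 74.02
  E: 0 + 2(193.5) = 387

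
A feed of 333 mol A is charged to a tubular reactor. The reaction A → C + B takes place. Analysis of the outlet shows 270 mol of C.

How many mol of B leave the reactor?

For C: n = n₀ + 1ξ → 270 = 0 + 1ξ, giving ξ = 270 mol.
Outlet amounts (n = n₀ + ν ξ):
  A: 333 − 1(270) = 63
  C: 0 + 1(270) = 270
  B: 0 + 1(270) = 270

270 mol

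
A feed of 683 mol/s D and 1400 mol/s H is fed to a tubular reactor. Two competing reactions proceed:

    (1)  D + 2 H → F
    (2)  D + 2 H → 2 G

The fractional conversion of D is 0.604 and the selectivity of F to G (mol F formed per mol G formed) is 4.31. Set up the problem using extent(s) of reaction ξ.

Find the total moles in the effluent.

1300 mol/s

Conversion of D: D consumed = 0.604 × 683 = 412.5 mol/s = 1ξ₁ + 1ξ₂.
Selectivity: 1ξ₁ / (2ξ₂) = 4.31 → ξ₁ = 8.62 ξ₂.
Substitute: (1·8.62 + 1) ξ₂ = 412.5 → ξ₂ = 42.88 mol/s, ξ₁ = 369.6 mol/s.
Outlet amounts (n = n₀ + Σ ν·ξ):
  D: 683 − 1(369.6) − 1(42.88) = 270.5
  H: 1400 − 2(369.6) − 2(42.88) = 574.9
  F: 0 + 1(369.6) = 369.6
  G: 0 + 2(42.88) = 85.77
Total out = 270.5 + 574.9 + 369.6 + 85.77 = 1301 mol/s.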